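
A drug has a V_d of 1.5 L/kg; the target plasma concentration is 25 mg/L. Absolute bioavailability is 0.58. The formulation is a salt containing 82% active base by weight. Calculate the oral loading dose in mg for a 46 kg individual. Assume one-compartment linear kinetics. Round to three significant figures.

Vd(total) = 46 kg × 1.5 L/kg = 69.00 L
The loading dose fills Vd to the target concentration.
LD = Vd × C / F / S = 69.00 × 25.00 / 0.58 / 0.82 = 3627 mg

3630 mg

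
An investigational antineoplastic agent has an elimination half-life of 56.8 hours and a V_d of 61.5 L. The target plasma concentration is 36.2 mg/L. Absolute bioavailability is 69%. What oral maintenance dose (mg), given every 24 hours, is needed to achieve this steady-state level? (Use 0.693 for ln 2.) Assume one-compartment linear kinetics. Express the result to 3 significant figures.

CL = 0.693 × Vd / t½ = 0.693 × 61.50 / 56.8 = 0.7503 L/h
D = CL × Css × τ / F = 0.7503 × 36.2 × 24 / 0.69 = 944.7 mg

945 mg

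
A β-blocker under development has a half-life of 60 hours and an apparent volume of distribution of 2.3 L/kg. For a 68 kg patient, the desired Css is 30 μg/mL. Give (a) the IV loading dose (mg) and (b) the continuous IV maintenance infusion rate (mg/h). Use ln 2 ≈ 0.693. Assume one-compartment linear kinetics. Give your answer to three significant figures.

(a) 4690 mg; (b) 54.2 mg/h

Vd(total) = 68 kg × 2.3 L/kg = 156.4 L
LD = Vd × C = 156.4 × 30 = 4692 mg
CL = 0.693 × Vd / t½ = 0.693 × 156.4 / 60 = 1.806 L/h
Infusion rate = CL × Css = 1.806 × 30 = 54.18 mg/h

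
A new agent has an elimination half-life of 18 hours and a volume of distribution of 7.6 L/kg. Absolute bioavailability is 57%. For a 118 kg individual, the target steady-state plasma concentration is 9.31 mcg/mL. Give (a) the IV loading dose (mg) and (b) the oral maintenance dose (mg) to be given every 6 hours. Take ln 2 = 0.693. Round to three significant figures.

(a) 8350 mg; (b) 3380 mg

Total Vd = 7.6 × 118 = 896.8 L
LD = Vd × C = 896.8 × 9.31 = 8349 mg
CL = 0.693 × Vd / t½ = 0.693 × 896.8 / 18 = 34.53 L/h
D = CL × Css × τ / F = 34.53 × 9.31 × 6 / 0.57 = 3384 mg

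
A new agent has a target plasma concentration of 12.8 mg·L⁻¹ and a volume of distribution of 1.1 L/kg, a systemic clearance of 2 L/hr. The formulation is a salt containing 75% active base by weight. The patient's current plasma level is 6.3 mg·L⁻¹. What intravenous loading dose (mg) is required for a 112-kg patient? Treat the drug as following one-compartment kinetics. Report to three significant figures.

1070 mg

Vd(total) = 112 kg × 1.1 L/kg = 123.2 L
The loading dose fills Vd to the target concentration; clearance is irrelevant here.
Concentration deficit ΔC = 12.8 − 6.3 = 6.500 mg/L
LD = Vd × ΔC / S = 123.2 × 6.500 / 0.75 = 1068 mg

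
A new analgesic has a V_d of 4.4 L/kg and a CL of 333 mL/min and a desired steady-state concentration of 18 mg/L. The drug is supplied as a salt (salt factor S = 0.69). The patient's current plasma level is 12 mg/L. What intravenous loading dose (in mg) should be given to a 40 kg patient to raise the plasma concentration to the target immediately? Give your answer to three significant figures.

Total Vd = 4.4 × 40 = 176.0 L
Concentration deficit ΔC = 18 − 12 = 6.000 mg/L
LD = Vd × ΔC / S = 176.0 × 6.000 / 0.69 = 1530 mg

1530 mg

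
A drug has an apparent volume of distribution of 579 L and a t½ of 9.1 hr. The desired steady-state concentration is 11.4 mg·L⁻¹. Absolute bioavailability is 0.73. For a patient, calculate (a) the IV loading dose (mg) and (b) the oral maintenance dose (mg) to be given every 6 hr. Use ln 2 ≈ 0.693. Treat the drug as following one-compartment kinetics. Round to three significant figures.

LD = Vd × C = 579.0 × 11.4 = 6601 mg
CL = 0.693 × Vd / t½ = 0.693 × 579.0 / 9.1 = 44.09 L/h
D = CL × Css × τ / F = 44.09 × 11.4 × 6 / 0.73 = 4131 mg

(a) 6600 mg; (b) 4130 mg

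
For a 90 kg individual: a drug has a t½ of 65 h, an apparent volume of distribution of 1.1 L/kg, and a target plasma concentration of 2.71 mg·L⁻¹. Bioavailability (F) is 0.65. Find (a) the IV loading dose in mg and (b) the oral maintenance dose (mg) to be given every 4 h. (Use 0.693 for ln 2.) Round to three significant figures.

(a) 268 mg; (b) 17.6 mg

Total Vd = 1.1 × 90 = 99.00 L
LD = Vd × C = 99.00 × 2.71 = 268.3 mg
CL = 0.693 × Vd / t½ = 0.693 × 99.00 / 65 = 1.055 L/h
D = CL × Css × τ / F = 1.055 × 2.71 × 4 / 0.65 = 17.59 mg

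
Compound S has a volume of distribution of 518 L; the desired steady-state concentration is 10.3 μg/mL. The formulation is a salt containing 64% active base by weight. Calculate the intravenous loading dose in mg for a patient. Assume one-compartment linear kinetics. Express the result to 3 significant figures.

8340 mg

LD = Vd × C / S = 518.0 × 10.30 / 0.64 = 8337 mg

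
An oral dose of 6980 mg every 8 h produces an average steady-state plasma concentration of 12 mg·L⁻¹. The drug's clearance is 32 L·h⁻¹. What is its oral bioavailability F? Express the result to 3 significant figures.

0.440

F·D/τ = CL·Css at steady state → F = CL·Css·τ / D.
F = 32 × 12 × 8 / 6980 = 0.440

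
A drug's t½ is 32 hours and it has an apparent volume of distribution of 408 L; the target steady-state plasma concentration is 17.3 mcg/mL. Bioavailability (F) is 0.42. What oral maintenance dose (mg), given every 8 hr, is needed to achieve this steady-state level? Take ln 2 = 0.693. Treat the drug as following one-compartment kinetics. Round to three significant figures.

k = 0.693/32 = 0.02166 h⁻¹, so CL = k·Vd = 0.02166 × 408.0 = 8.837 L/h
D = CL × Css × τ / F = 8.837 × 17.3 × 8 / 0.42 = 2912 mg

2910 mg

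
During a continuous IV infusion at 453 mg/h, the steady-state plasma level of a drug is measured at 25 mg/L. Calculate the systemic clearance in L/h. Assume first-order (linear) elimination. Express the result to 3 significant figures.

At steady state, infusion rate = CL × Css, so CL = rate / Css.
CL = 453 / 25 = 18.12 L/h

18.1 L/h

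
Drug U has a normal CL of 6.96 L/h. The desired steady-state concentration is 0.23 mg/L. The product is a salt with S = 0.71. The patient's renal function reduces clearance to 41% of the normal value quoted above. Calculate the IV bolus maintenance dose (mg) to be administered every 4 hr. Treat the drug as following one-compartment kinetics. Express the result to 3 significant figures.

Patient clearance = 0.41 × 6.960 = 2.854 L/h
D = CL × Css × τ / S = 2.854 × 0.23 × 4 / 0.71 = 3.698 mg

3.70 mg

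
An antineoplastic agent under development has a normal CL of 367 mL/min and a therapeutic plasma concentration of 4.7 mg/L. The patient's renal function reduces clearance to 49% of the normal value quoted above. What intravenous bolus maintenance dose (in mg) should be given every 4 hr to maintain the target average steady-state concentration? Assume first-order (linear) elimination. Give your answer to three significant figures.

CL = 367 mL/min = 367 × 0.06 = 22.02 L/h
Patient clearance = 0.49 × 22.02 = 10.79 L/h
At steady state, dose per interval replaces the amount cleared in that interval: D/τ = CL·Css.
D = CL × Css × τ = 10.79 × 4.7 × 4 = 202.9 mg

203 mg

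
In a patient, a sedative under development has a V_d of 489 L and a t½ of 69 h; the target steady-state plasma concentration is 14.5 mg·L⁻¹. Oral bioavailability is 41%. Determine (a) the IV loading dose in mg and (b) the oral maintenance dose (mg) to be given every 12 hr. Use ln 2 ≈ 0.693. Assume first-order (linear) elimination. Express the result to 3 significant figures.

LD = Vd × C = 489.0 × 14.5 = 7091 mg
CL = 0.693 × Vd / t½ = 0.693 × 489.0 / 69 = 4.911 L/h
D = CL × Css × τ / F = 4.911 × 14.5 × 12 / 0.41 = 2084 mg

(a) 7090 mg; (b) 2080 mg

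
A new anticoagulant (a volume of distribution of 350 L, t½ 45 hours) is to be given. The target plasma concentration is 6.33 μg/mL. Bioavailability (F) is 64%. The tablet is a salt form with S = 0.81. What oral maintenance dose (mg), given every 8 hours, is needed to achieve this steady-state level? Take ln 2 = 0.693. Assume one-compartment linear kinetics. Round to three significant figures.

527 mg

k = 0.693/45 = 0.01540 h⁻¹, so CL = k·Vd = 0.01540 × 350.0 = 5.390 L/h
D = CL × Css × τ / F / S = 5.390 × 6.33 × 8 / 0.64 / 0.81 = 526.5 mg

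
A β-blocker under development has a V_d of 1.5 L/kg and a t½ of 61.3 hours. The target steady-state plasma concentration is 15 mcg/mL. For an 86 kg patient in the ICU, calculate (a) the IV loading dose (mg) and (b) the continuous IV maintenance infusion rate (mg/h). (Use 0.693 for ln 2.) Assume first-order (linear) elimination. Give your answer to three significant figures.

(a) 1940 mg; (b) 21.9 mg/h

Vd(total) = 86 kg × 1.5 L/kg = 129.0 L
LD = Vd × C = 129.0 × 15 = 1935 mg
CL = 0.693 × Vd / t½ = 0.693 × 129.0 / 61.3 = 1.458 L/h
Infusion rate = CL × Css = 1.458 × 15 = 21.87 mg/h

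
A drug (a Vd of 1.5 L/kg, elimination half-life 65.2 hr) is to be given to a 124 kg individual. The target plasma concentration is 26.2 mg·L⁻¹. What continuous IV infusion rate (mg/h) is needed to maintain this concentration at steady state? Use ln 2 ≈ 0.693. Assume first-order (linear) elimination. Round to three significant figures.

51.8 mg/h

Vd = 1.5 L/kg × 124 kg = 186.0 L
CL = 0.693 × Vd / t½ = 0.693 × 186.0 / 65.2 = 1.977 L/h
Infusion rate = CL × Css = 1.977 × 26.2 = 51.80 mg/h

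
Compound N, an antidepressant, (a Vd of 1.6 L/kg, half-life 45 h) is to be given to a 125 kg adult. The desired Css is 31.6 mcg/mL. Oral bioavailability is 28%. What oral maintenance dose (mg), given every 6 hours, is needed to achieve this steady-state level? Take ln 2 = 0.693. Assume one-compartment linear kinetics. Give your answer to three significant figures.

2090 mg

Vd = 1.6 L/kg × 125 kg = 200.0 L
CL = 0.693 × Vd / t½ = 0.693 × 200.0 / 45 = 3.080 L/h
D = CL × Css × τ / F = 3.080 × 31.6 × 6 / 0.28 = 2086 mg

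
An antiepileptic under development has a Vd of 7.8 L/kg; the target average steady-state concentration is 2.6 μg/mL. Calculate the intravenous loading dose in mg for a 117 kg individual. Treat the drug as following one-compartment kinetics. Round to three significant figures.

2370 mg

Vd(total) = 117 kg × 7.8 L/kg = 912.6 L
LD = Vd × C = 912.6 × 2.600 = 2373 mg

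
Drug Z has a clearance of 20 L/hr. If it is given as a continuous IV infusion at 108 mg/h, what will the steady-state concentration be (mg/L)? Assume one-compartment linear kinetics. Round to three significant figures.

5.40 mg/L

Css = rate / CL = 108 / 20.00 = 5.400 mg/L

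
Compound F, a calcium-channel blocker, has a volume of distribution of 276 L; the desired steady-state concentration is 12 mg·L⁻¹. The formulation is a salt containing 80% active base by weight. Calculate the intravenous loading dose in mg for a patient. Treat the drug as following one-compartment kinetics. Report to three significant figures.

4140 mg

The loading dose fills Vd to the target concentration.
LD = Vd × C / S = 276.0 × 12.00 / 0.8 = 4140 mg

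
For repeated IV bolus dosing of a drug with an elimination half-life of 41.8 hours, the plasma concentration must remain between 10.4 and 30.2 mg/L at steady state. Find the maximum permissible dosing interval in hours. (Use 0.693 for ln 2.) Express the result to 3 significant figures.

64.3 h

k = 0.693 / t½ = 0.693 / 41.8 = 0.01658 h⁻¹
Between IV bolus doses, concentration decays as C = C₀·e^(−kτ), so C_peak/C_trough = e^(kτ).
τ_max = ln(C_peak/C_trough) / k = ln(30.2/10.4) / 0.01658 = 1.066 / 0.01658 = 64.29 h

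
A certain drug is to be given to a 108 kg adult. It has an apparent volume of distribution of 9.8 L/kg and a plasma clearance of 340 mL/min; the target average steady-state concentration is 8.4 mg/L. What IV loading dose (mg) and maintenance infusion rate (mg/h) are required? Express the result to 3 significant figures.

Vd = 9.8 L/kg × 108 kg = 1058 L
Loading: fill Vd to C_target → 1058 L × 8.4 mg/L = 8887 mg
CL = 340 mL/min × 60/1000 = 20.40 L/h
Maintenance infusion rate = CL × Css = 20.40 × 8.4 = 171.4 mg/h

(a) 8890 mg; (b) 171 mg/h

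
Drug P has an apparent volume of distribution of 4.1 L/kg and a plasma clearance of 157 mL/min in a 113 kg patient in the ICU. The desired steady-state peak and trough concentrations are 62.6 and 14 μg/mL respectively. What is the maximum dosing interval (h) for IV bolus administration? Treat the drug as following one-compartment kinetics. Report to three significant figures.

73.7 h

Total Vd = 4.1 × 113 = 463.3 L
Convert clearance: 157 mL/min × 60 min/h ÷ 1000 mL/L = 9.420 L/h
k = CL / Vd = 9.420 / 463.3 = 0.02033 h⁻¹
Between IV bolus doses, concentration decays as C = C₀·e^(−kτ), so C_peak/C_trough = e^(kτ).
τ_max = ln(C_peak/C_trough) / k = ln(62.6/14) / 0.02033 = 1.498 / 0.02033 = 73.68 h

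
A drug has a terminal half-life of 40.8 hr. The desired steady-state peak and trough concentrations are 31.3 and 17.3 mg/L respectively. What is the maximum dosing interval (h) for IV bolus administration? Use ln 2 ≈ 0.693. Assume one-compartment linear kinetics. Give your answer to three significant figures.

34.9 h

k = 0.693 / t½ = 0.693 / 40.8 = 0.01699 h⁻¹
Between IV bolus doses, concentration decays as C = C₀·e^(−kτ), so C_peak/C_trough = e^(kτ).
τ_max = ln(C_peak/C_trough) / k = ln(31.3/17.3) / 0.01699 = 0.5929 / 0.01699 = 34.90 h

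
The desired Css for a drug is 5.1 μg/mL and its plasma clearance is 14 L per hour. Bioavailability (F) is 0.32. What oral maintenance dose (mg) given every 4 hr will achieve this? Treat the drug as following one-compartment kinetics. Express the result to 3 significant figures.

D = CL × Css × τ / F = 14.00 × 5.1 × 4 / 0.32 = 892.5 mg

893 mg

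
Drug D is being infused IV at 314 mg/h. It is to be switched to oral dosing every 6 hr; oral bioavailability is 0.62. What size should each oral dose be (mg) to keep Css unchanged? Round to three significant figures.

To maintain the same Css, the systemic dosing rate must be unchanged: F·D/τ = infusion rate.
D = rate × τ / F = 314 × 6 / 0.62 = 3039 mg

3040 mg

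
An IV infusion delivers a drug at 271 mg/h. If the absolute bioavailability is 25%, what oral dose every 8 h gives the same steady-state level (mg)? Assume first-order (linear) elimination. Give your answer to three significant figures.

8670 mg

To maintain the same Css, the systemic dosing rate must be unchanged: F·D/τ = infusion rate.
D = rate × τ / F = 271 × 8 / 0.25 = 8672 mg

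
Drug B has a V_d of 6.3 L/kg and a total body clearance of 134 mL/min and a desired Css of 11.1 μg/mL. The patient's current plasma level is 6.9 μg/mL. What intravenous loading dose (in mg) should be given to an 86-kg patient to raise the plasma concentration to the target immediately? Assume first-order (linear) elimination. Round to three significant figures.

2280 mg

Vd(total) = 86 kg × 6.3 L/kg = 541.8 L
Concentration deficit ΔC = 11.1 − 6.9 = 4.200 mg/L
LD = Vd × ΔC = 541.8 × 4.200 = 2276 mg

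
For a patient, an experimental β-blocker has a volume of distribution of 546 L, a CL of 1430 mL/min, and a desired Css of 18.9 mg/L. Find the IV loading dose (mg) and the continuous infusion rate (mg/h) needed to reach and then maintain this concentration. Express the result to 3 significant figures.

Loading: fill Vd to C_target → 546.0 L × 18.9 mg/L = 10320 mg
CL = 1430 mL/min = 1430 × 0.06 = 85.80 L/h
Maintenance infusion rate = CL × Css = 85.80 × 18.9 = 1622 mg/h

(a) 10300 mg; (b) 1620 mg/h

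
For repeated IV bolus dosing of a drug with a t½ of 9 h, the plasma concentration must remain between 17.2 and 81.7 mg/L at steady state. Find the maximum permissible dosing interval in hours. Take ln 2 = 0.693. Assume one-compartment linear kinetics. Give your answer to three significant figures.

k = 0.693 / t½ = 0.693 / 9 = 0.07700 h⁻¹
Between IV bolus doses, concentration decays as C = C₀·e^(−kτ), so C_peak/C_trough = e^(kτ).
τ_max = ln(C_peak/C_trough) / k = ln(81.7/17.2) / 0.07700 = 1.558 / 0.07700 = 20.23 h

20.2 h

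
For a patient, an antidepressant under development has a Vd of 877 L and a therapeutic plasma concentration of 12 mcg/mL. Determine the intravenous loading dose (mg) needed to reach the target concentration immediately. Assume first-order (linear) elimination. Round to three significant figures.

10500 mg

LD = Vd × C = 877.0 × 12.00 = 10520 mg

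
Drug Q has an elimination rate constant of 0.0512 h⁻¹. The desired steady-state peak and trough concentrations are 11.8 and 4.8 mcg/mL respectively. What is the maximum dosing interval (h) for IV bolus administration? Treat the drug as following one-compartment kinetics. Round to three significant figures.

17.6 h

Between IV bolus doses, concentration decays as C = C₀·e^(−kτ), so C_peak/C_trough = e^(kτ).
τ_max = ln(C_peak/C_trough) / k = ln(11.8/4.8) / 0.05120 = 0.8995 / 0.05120 = 17.57 h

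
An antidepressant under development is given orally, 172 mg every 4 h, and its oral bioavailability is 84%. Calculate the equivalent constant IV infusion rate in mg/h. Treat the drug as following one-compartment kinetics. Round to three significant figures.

36.1 mg/h

Equivalent systemic input: infusion rate = F·D/τ.
Rate = 0.84 × 172 / 4 = 36.12 mg/h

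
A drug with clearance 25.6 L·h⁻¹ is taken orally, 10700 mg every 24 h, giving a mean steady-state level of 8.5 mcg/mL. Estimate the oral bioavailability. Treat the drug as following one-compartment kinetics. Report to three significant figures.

0.488

F·D/τ = CL·Css at steady state → F = CL·Css·τ / D.
F = 25.6 × 8.5 × 24 / 10700 = 0.488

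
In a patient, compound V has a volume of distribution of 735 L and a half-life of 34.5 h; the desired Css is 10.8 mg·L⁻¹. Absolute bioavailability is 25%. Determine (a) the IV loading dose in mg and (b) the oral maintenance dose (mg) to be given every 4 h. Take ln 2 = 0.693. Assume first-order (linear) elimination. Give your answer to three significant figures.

LD = Vd × C = 735.0 × 10.8 = 7938 mg
CL = 0.693 × Vd / t½ = 0.693 × 735.0 / 34.5 = 14.76 L/h
D = CL × Css × τ / F = 14.76 × 10.8 × 4 / 0.25 = 2551 mg

(a) 7940 mg; (b) 2550 mg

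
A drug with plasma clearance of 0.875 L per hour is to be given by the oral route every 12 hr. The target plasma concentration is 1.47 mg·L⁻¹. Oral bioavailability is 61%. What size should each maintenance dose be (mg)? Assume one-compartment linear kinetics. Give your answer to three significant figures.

D = CL × Css × τ / F = 0.8750 × 1.47 × 12 / 0.61 = 25.30 mg

25.3 mg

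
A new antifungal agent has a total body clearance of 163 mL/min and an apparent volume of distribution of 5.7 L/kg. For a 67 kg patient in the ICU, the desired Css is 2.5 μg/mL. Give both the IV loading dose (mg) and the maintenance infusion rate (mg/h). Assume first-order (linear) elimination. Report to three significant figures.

Vd = 5.7 L/kg × 67 kg = 381.9 L
Loading dose = Vd × C = 381.9 × 2.5 = 954.8 mg
Convert clearance: 163 mL/min × 60 min/h ÷ 1000 mL/L = 9.780 L/h
Infusion rate = 9.780 L/h × 2.5 mg/L = 24.45 mg/h

(a) 955 mg; (b) 24.5 mg/h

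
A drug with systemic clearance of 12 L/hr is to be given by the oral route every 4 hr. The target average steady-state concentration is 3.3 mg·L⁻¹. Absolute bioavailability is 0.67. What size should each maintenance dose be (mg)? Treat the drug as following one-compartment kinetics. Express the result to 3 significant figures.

236 mg

At steady state, dose per interval replaces the amount cleared in that interval: F·D/τ = CL·Css.
D = CL × Css × τ / F = 12.00 × 3.3 × 4 / 0.67 = 236.4 mg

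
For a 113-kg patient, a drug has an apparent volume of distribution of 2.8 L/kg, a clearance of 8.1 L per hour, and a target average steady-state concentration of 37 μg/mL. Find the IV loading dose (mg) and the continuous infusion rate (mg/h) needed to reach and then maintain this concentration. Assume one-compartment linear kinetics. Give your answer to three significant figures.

Vd(total) = 113 kg × 2.8 L/kg = 316.4 L
Loading dose = Vd × C = 316.4 × 37 = 11710 mg
Maintenance infusion rate = CL × Css = 8.100 × 37 = 299.7 mg/h

(a) 11700 mg; (b) 300 mg/h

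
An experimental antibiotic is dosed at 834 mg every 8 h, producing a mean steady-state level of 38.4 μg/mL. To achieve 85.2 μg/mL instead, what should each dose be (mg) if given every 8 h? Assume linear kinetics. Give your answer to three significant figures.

For first-order elimination, Css ∝ F·D/(CL·τ); F and CL are unchanged, so Css ∝ D/τ.
D₂ = D₁ × (Css,target / Css,current) = 834 × 85.2/38.4 = 1850 mg

1850 mg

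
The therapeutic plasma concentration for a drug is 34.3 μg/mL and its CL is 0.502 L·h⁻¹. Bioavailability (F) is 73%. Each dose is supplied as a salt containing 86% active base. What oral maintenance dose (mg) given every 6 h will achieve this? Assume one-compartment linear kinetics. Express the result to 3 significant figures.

D = CL × Css × τ / F / S = 0.5020 × 34.3 × 6 / 0.73 / 0.86 = 164.6 mg

165 mg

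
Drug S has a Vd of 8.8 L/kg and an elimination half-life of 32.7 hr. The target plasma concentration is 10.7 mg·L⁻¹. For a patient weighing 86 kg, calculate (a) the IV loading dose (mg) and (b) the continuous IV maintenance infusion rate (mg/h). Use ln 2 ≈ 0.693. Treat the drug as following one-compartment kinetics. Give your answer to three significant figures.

Vd = 8.8 L/kg × 86 kg = 756.8 L
LD = Vd × C = 756.8 × 10.7 = 8098 mg
CL = 0.693 × Vd / t½ = 0.693 × 756.8 / 32.7 = 16.04 L/h
Infusion rate = CL × Css = 16.04 × 10.7 = 171.6 mg/h

(a) 8100 mg; (b) 172 mg/h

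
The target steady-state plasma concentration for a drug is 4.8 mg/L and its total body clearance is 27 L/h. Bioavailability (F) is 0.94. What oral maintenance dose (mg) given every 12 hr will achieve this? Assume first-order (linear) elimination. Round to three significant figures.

1650 mg

D = CL × Css × τ / F = 27.00 × 4.8 × 12 / 0.94 = 1654 mg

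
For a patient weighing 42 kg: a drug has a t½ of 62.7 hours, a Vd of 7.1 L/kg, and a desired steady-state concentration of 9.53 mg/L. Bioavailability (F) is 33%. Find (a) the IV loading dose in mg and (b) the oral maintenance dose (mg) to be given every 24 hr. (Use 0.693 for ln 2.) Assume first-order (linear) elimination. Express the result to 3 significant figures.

(a) 2840 mg; (b) 2280 mg

Total Vd = 7.1 × 42 = 298.2 L
LD = Vd × C = 298.2 × 9.53 = 2842 mg
CL = 0.693 × Vd / t½ = 0.693 × 298.2 / 62.7 = 3.296 L/h
D = CL × Css × τ / F = 3.296 × 9.53 × 24 / 0.33 = 2284 mg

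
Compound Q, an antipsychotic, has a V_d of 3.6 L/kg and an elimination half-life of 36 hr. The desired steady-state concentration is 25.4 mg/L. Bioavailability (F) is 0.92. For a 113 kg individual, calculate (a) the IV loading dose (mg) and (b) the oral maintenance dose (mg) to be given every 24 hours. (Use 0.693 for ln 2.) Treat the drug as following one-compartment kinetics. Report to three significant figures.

Vd(total) = 113 kg × 3.6 L/kg = 406.8 L
LD = Vd × C = 406.8 × 25.4 = 10330 mg
CL = 0.693 × Vd / t½ = 0.693 × 406.8 / 36 = 7.831 L/h
D = CL × Css × τ / F = 7.831 × 25.4 × 24 / 0.92 = 5189 mg

(a) 10300 mg; (b) 5190 mg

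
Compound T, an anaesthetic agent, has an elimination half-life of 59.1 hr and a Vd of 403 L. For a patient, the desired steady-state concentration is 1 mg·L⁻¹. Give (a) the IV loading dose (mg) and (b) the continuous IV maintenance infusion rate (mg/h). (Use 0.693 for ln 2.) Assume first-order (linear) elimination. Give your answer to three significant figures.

(a) 403 mg; (b) 4.73 mg/h

LD = Vd × C = 403.0 × 1 = 403.0 mg
CL = 0.693 × Vd / t½ = 0.693 × 403.0 / 59.1 = 4.726 L/h
Infusion rate = CL × Css = 4.726 × 1 = 4.726 mg/h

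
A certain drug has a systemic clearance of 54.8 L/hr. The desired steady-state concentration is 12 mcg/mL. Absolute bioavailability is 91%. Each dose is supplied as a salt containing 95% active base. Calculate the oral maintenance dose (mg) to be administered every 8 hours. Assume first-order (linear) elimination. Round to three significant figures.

6090 mg

At steady state, dose per interval replaces the amount cleared in that interval: F·S·D/τ = CL·Css.
D = CL × Css × τ / F / S = 54.80 × 12 × 8 / 0.91 / 0.95 = 6085 mg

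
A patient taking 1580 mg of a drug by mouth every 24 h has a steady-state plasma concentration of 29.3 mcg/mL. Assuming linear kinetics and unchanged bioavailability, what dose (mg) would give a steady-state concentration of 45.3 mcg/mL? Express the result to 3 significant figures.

2440 mg

With linear kinetics, Css is proportional to dose rate (D/τ) at fixed clearance.
D₂ = D₁ × (Css,target / Css,current) = 1580 × 45.3/29.3 = 2443 mg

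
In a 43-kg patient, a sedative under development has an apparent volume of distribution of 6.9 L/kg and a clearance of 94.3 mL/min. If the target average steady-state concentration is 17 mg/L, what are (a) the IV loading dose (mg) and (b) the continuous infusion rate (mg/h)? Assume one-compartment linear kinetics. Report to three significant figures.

Total Vd = 6.9 × 43 = 296.7 L
Loading: fill Vd to C_target → 296.7 L × 17 mg/L = 5044 mg
Convert clearance: 94.3 mL/min × 60 min/h ÷ 1000 mL/L = 5.658 L/h
Infusion rate = 5.658 L/h × 17 mg/L = 96.19 mg/h

(a) 5040 mg; (b) 96.2 mg/h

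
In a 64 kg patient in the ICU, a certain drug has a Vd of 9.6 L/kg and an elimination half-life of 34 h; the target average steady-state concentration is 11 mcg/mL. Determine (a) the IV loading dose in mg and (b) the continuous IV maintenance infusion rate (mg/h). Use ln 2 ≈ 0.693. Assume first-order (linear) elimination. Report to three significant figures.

(a) 6760 mg; (b) 138 mg/h

Vd = 9.6 L/kg × 64 kg = 614.4 L
LD = Vd × C = 614.4 × 11 = 6758 mg
CL = 0.693 × Vd / t½ = 0.693 × 614.4 / 34 = 12.52 L/h
Infusion rate = CL × Css = 12.52 × 11 = 137.7 mg/h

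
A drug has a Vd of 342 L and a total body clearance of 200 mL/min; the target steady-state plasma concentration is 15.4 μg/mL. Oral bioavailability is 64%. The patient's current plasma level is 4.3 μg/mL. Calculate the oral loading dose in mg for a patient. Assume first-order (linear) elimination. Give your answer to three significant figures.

Loading dose depends on Vd (not clearance): it fills the distribution volume.
Concentration deficit ΔC = 15.4 − 4.3 = 11.10 mg/L
LD = Vd × ΔC / F = 342.0 × 11.10 / 0.64 = 5932 mg

5930 mg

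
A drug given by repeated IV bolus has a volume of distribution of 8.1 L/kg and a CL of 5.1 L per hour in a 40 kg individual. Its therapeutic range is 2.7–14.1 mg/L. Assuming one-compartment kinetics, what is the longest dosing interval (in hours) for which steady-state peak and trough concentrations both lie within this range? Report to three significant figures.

Vd = 8.1 L/kg × 40 kg = 324.0 L
k = CL / Vd = 5.100 / 324.0 = 0.01574 h⁻¹
Between IV bolus doses, concentration decays as C = C₀·e^(−kτ), so C_peak/C_trough = e^(kτ).
τ_max = ln(C_peak/C_trough) / k = ln(14.1/2.7) / 0.01574 = 1.653 / 0.01574 = 105.0 h

105 h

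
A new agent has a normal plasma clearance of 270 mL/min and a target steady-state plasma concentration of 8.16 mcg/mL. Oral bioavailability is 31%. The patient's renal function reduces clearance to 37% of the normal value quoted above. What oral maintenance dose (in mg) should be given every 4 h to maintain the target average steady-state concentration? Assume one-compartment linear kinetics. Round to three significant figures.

631 mg

Convert clearance: 270 mL/min × 60 min/h ÷ 1000 mL/L = 16.20 L/h
Patient clearance = 0.37 × 16.20 = 5.994 L/h
At steady state, dose per interval replaces the amount cleared in that interval: F·D/τ = CL·Css.
D = CL × Css × τ / F = 5.994 × 8.16 × 4 / 0.31 = 631.1 mg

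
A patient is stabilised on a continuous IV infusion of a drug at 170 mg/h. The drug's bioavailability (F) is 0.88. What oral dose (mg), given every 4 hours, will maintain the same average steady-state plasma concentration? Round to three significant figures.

773 mg

To maintain the same Css, the systemic dosing rate must be unchanged: F·D/τ = infusion rate.
D = rate × τ / F = 170 × 4 / 0.88 = 772.7 mg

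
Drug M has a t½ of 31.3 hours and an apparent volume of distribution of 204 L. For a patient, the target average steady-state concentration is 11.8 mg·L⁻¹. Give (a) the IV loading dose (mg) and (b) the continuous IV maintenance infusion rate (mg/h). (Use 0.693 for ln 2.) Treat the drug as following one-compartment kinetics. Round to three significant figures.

LD = Vd × C = 204.0 × 11.8 = 2407 mg
CL = 0.693 × Vd / t½ = 0.693 × 204.0 / 31.3 = 4.517 L/h
Infusion rate = CL × Css = 4.517 × 11.8 = 53.30 mg/h

(a) 2410 mg; (b) 53.3 mg/h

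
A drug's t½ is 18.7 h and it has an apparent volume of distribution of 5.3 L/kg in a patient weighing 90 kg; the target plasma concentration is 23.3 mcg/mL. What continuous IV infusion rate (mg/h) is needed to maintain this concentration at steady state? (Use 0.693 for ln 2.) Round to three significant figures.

Total Vd = 5.3 × 90 = 477.0 L
CL = ln 2 · Vd / t½ = 0.693 × 477.0 / 18.7 = 17.68 L/h
Infusion rate = CL × Css = 17.68 × 23.3 = 411.9 mg/h

412 mg/h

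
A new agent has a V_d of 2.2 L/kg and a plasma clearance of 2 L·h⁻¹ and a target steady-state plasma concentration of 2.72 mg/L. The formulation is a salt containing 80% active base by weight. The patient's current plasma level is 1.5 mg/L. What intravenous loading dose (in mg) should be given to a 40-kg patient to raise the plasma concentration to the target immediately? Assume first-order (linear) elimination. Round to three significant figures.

Vd = 2.2 L/kg × 40 kg = 88.00 L
Concentration deficit ΔC = 2.72 − 1.5 = 1.220 mg/L
LD = Vd × ΔC / S = 88.00 × 1.220 / 0.8 = 134.2 mg

134 mg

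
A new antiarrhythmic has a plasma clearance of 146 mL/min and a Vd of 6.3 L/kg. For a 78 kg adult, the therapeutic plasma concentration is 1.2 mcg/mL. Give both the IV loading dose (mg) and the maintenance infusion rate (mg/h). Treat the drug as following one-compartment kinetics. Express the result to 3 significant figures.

Vd = 6.3 L/kg × 78 kg = 491.4 L
LD = Vd · C_target = 491.4 × 1.2 = 589.7 mg
CL = 146 mL/min × 60/1000 = 8.760 L/h
Maintenance: replace elimination → rate = CL × Css = 8.760 × 1.2 = 10.51 mg/h

(a) 590 mg; (b) 10.5 mg/h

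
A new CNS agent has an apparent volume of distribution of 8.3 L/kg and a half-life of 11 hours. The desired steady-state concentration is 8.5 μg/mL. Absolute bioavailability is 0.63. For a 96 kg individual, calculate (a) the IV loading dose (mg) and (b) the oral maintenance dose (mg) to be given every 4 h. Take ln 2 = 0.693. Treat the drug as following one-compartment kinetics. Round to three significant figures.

Vd = 8.3 L/kg × 96 kg = 796.8 L
LD = Vd × C = 796.8 × 8.5 = 6773 mg
CL = 0.693 × Vd / t½ = 0.693 × 796.8 / 11 = 50.20 L/h
D = CL × Css × τ / F = 50.20 × 8.5 × 4 / 0.63 = 2709 mg

(a) 6770 mg; (b) 2710 mg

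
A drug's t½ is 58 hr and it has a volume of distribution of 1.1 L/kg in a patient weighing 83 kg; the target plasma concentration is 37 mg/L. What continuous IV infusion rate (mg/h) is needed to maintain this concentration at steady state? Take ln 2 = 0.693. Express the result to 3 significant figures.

Vd(total) = 83 kg × 1.1 L/kg = 91.30 L
k = 0.693/58 = 0.01195 h⁻¹, so CL = k·Vd = 0.01195 × 91.30 = 1.091 L/h
Infusion rate = CL × Css = 1.091 × 37 = 40.37 mg/h

40.4 mg/h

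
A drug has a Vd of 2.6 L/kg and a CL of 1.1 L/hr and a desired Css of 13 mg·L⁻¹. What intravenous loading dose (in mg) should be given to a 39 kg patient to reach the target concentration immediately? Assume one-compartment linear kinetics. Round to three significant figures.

Vd(total) = 39 kg × 2.6 L/kg = 101.4 L
LD = Vd × C = 101.4 × 13.00 = 1318 mg

1320 mg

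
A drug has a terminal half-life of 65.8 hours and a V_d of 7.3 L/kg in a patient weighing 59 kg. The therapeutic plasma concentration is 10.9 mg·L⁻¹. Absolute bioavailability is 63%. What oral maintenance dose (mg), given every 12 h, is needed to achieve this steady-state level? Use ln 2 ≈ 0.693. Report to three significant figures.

Vd = 7.3 L/kg × 59 kg = 430.7 L
CL = ln 2 · Vd / t½ = 0.693 × 430.7 / 65.8 = 4.536 L/h
D = CL × Css × τ / F = 4.536 × 10.9 × 12 / 0.63 = 941.8 mg

942 mg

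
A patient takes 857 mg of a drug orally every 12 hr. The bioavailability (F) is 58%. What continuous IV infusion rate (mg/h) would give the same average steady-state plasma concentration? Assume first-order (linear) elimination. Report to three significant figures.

Equivalent systemic input: infusion rate = F·D/τ.
Rate = 0.58 × 857 / 12 = 41.42 mg/h

41.4 mg/h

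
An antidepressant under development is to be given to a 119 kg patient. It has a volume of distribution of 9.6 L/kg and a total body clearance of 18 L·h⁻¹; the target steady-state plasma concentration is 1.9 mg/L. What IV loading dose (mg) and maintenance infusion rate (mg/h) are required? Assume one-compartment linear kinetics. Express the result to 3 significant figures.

(a) 2170 mg; (b) 34.2 mg/h

Vd(total) = 119 kg × 9.6 L/kg = 1142 L
Loading: fill Vd to C_target → 1142 L × 1.9 mg/L = 2170 mg
Infusion rate = 18.00 L/h × 1.9 mg/L = 34.20 mg/h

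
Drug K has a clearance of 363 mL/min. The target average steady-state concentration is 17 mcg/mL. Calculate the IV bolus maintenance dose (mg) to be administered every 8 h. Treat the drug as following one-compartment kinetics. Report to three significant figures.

Convert clearance: 363 mL/min × 60 min/h ÷ 1000 mL/L = 21.78 L/h
At steady state, dose per interval replaces the amount cleared in that interval: D/τ = CL·Css.
D = CL × Css × τ = 21.78 × 17 × 8 = 2962 mg

2960 mg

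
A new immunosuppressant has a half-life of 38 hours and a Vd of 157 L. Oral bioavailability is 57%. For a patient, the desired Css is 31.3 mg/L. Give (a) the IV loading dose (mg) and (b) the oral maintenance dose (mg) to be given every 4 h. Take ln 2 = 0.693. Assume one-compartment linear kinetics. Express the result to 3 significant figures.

LD = Vd × C = 157.0 × 31.3 = 4914 mg
CL = 0.693 × Vd / t½ = 0.693 × 157.0 / 38 = 2.863 L/h
D = CL × Css × τ / F = 2.863 × 31.3 × 4 / 0.57 = 628.9 mg

(a) 4910 mg; (b) 629 mg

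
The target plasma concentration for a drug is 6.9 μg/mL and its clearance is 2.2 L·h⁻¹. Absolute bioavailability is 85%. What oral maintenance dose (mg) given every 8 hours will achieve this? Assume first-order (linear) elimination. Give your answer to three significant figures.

143 mg

D = CL × Css × τ / F = 2.200 × 6.9 × 8 / 0.85 = 142.9 mg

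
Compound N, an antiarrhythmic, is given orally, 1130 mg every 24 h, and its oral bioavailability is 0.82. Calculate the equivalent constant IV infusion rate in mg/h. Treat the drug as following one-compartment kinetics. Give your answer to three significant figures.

38.6 mg/h

Equivalent systemic input: infusion rate = F·D/τ.
Rate = 0.82 × 1130 / 24 = 38.61 mg/h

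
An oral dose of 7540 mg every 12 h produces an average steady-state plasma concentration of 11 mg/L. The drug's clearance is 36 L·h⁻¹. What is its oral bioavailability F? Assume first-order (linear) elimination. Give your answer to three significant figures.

0.630

F·D/τ = CL·Css at steady state → F = CL·Css·τ / D.
F = 36 × 11 × 12 / 7540 = 0.630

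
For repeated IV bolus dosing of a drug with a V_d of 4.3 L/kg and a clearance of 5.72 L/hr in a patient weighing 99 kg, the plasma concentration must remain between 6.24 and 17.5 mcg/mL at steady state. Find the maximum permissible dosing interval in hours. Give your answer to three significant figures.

Vd(total) = 99 kg × 4.3 L/kg = 425.7 L
k = CL / Vd = 5.720 / 425.7 = 0.01344 h⁻¹
Between IV bolus doses, concentration decays as C = C₀·e^(−kτ), so C_peak/C_trough = e^(kτ).
τ_max = ln(C_peak/C_trough) / k = ln(17.5/6.24) / 0.01344 = 1.031 / 0.01344 = 76.71 h

76.7 h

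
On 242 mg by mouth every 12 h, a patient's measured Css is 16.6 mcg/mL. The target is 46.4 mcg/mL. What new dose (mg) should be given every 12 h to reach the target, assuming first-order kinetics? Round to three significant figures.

For first-order elimination, Css ∝ F·D/(CL·τ); F and CL are unchanged, so Css ∝ D/τ.
D₂ = D₁ × (Css,target / Css,current) = 242 × 46.4/16.6 = 676.4 mg

676 mg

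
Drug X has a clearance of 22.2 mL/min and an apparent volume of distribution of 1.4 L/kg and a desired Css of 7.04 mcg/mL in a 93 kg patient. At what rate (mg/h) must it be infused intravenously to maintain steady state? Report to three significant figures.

Convert clearance: 22.2 mL/min × 60 min/h ÷ 1000 mL/L = 1.332 L/h
R₀ = 1.332 × 7.04 = 9.377 mg/h

9.38 mg/h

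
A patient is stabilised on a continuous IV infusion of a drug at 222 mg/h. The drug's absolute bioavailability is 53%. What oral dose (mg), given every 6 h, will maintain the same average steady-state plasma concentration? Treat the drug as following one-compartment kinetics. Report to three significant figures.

2510 mg

To maintain the same Css, the systemic dosing rate must be unchanged: F·D/τ = infusion rate.
D = rate × τ / F = 222 × 6 / 0.53 = 2513 mg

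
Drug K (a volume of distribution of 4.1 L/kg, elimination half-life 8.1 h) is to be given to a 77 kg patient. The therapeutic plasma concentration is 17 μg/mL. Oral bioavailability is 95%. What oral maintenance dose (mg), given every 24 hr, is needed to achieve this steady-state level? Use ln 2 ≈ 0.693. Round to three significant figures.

11600 mg

Vd(total) = 77 kg × 4.1 L/kg = 315.7 L
CL = 0.693 × Vd / t½ = 0.693 × 315.7 / 8.1 = 27.01 L/h
D = CL × Css × τ / F = 27.01 × 17 × 24 / 0.95 = 11600 mg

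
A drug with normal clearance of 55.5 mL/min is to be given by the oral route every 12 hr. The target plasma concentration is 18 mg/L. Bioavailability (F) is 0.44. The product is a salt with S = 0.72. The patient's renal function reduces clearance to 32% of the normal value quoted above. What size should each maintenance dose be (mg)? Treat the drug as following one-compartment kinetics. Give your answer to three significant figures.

727 mg

CL = 55.5 mL/min = 55.5 × 0.06 = 3.330 L/h
Patient clearance = 0.32 × 3.330 = 1.066 L/h
At steady state, dose per interval replaces the amount cleared in that interval: F·S·D/τ = CL·Css.
D = CL × Css × τ / F / S = 1.066 × 18 × 12 / 0.44 / 0.72 = 726.8 mg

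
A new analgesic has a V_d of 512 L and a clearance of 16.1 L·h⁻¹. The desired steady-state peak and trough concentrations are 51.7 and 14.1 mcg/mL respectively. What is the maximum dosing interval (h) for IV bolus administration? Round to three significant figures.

k = CL / Vd = 16.10 / 512.0 = 0.03145 h⁻¹
Between IV bolus doses, concentration decays as C = C₀·e^(−kτ), so C_peak/C_trough = e^(kτ).
τ_max = ln(C_peak/C_trough) / k = ln(51.7/14.1) / 0.03145 = 1.299 / 0.03145 = 41.30 h

41.3 h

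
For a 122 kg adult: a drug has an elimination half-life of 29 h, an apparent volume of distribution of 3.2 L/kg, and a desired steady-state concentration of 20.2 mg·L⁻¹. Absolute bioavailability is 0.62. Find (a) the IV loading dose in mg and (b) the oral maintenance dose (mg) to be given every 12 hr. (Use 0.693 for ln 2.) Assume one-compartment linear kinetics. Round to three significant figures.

Total Vd = 3.2 × 122 = 390.4 L
LD = Vd × C = 390.4 × 20.2 = 7886 mg
CL = 0.693 × Vd / t½ = 0.693 × 390.4 / 29 = 9.329 L/h
D = CL × Css × τ / F = 9.329 × 20.2 × 12 / 0.62 = 3647 mg

(a) 7890 mg; (b) 3650 mg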